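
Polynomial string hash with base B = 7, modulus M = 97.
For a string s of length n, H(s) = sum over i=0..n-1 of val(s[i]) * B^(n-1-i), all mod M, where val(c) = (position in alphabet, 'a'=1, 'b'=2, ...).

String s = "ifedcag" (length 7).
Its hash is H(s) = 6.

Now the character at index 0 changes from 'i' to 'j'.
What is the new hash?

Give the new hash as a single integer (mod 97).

val('i') = 9, val('j') = 10
Position k = 0, exponent = n-1-k = 6
B^6 mod M = 7^6 mod 97 = 85
Delta = (10 - 9) * 85 mod 97 = 85
New hash = (6 + 85) mod 97 = 91

Answer: 91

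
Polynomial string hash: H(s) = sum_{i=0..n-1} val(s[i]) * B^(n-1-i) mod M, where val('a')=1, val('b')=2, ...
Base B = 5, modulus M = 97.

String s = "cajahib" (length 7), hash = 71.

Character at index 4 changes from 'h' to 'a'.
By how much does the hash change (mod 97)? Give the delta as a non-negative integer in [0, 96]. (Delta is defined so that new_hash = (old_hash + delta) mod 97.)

Delta formula: (val(new) - val(old)) * B^(n-1-k) mod M
  val('a') - val('h') = 1 - 8 = -7
  B^(n-1-k) = 5^2 mod 97 = 25
  Delta = -7 * 25 mod 97 = 19

Answer: 19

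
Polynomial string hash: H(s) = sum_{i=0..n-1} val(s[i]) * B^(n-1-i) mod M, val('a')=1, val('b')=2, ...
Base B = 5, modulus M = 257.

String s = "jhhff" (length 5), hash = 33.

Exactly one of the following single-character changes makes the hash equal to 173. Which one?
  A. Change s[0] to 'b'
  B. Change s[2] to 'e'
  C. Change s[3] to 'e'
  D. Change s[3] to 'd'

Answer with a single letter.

Answer: A

Derivation:
Option A: s[0]='j'->'b', delta=(2-10)*5^4 mod 257 = 140, hash=33+140 mod 257 = 173 <-- target
Option B: s[2]='h'->'e', delta=(5-8)*5^2 mod 257 = 182, hash=33+182 mod 257 = 215
Option C: s[3]='f'->'e', delta=(5-6)*5^1 mod 257 = 252, hash=33+252 mod 257 = 28
Option D: s[3]='f'->'d', delta=(4-6)*5^1 mod 257 = 247, hash=33+247 mod 257 = 23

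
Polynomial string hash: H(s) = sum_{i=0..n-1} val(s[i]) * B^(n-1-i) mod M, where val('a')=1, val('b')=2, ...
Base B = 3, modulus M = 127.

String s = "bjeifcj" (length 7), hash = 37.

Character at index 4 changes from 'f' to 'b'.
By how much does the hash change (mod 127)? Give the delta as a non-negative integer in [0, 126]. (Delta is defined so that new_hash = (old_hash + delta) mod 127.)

Answer: 91

Derivation:
Delta formula: (val(new) - val(old)) * B^(n-1-k) mod M
  val('b') - val('f') = 2 - 6 = -4
  B^(n-1-k) = 3^2 mod 127 = 9
  Delta = -4 * 9 mod 127 = 91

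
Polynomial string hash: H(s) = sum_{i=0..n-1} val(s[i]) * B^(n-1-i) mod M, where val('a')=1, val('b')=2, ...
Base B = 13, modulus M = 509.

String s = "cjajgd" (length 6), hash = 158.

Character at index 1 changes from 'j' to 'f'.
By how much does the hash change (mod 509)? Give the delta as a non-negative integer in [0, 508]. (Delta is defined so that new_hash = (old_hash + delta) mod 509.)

Answer: 281

Derivation:
Delta formula: (val(new) - val(old)) * B^(n-1-k) mod M
  val('f') - val('j') = 6 - 10 = -4
  B^(n-1-k) = 13^4 mod 509 = 57
  Delta = -4 * 57 mod 509 = 281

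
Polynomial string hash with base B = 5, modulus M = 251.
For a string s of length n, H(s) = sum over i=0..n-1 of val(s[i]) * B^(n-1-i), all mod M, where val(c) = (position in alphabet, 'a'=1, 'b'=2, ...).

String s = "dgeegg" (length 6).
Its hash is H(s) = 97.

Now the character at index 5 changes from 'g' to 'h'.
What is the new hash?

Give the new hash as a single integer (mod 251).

val('g') = 7, val('h') = 8
Position k = 5, exponent = n-1-k = 0
B^0 mod M = 5^0 mod 251 = 1
Delta = (8 - 7) * 1 mod 251 = 1
New hash = (97 + 1) mod 251 = 98

Answer: 98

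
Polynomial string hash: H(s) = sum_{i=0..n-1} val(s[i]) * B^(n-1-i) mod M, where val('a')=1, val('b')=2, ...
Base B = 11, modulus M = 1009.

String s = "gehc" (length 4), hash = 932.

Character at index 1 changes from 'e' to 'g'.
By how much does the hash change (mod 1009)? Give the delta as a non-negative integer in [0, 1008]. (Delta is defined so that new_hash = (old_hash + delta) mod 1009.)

Answer: 242

Derivation:
Delta formula: (val(new) - val(old)) * B^(n-1-k) mod M
  val('g') - val('e') = 7 - 5 = 2
  B^(n-1-k) = 11^2 mod 1009 = 121
  Delta = 2 * 121 mod 1009 = 242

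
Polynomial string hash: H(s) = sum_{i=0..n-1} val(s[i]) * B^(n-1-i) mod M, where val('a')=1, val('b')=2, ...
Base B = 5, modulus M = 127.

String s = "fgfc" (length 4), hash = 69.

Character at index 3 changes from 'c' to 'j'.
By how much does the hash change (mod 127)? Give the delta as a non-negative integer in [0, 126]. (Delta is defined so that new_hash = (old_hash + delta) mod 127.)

Answer: 7

Derivation:
Delta formula: (val(new) - val(old)) * B^(n-1-k) mod M
  val('j') - val('c') = 10 - 3 = 7
  B^(n-1-k) = 5^0 mod 127 = 1
  Delta = 7 * 1 mod 127 = 7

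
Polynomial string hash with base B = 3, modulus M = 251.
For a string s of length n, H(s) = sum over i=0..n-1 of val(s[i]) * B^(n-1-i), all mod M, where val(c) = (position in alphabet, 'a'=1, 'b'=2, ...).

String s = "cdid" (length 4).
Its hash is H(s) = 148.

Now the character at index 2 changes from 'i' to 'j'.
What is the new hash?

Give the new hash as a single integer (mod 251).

val('i') = 9, val('j') = 10
Position k = 2, exponent = n-1-k = 1
B^1 mod M = 3^1 mod 251 = 3
Delta = (10 - 9) * 3 mod 251 = 3
New hash = (148 + 3) mod 251 = 151

Answer: 151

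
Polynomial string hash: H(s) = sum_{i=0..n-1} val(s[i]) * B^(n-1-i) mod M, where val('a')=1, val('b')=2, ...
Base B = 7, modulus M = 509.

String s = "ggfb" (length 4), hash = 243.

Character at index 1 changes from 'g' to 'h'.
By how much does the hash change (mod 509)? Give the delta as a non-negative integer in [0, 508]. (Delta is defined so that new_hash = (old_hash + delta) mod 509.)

Answer: 49

Derivation:
Delta formula: (val(new) - val(old)) * B^(n-1-k) mod M
  val('h') - val('g') = 8 - 7 = 1
  B^(n-1-k) = 7^2 mod 509 = 49
  Delta = 1 * 49 mod 509 = 49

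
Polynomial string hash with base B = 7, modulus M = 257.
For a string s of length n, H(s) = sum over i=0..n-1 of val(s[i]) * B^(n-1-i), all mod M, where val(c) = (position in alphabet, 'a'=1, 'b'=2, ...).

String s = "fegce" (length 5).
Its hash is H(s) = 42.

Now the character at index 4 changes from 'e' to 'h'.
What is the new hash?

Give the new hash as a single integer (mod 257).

val('e') = 5, val('h') = 8
Position k = 4, exponent = n-1-k = 0
B^0 mod M = 7^0 mod 257 = 1
Delta = (8 - 5) * 1 mod 257 = 3
New hash = (42 + 3) mod 257 = 45

Answer: 45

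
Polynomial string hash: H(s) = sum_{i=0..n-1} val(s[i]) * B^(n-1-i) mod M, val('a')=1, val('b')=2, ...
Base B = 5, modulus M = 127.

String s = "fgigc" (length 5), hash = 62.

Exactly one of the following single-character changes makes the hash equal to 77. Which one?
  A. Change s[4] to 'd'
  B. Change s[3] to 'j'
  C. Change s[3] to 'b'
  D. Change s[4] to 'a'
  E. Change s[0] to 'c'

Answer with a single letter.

Option A: s[4]='c'->'d', delta=(4-3)*5^0 mod 127 = 1, hash=62+1 mod 127 = 63
Option B: s[3]='g'->'j', delta=(10-7)*5^1 mod 127 = 15, hash=62+15 mod 127 = 77 <-- target
Option C: s[3]='g'->'b', delta=(2-7)*5^1 mod 127 = 102, hash=62+102 mod 127 = 37
Option D: s[4]='c'->'a', delta=(1-3)*5^0 mod 127 = 125, hash=62+125 mod 127 = 60
Option E: s[0]='f'->'c', delta=(3-6)*5^4 mod 127 = 30, hash=62+30 mod 127 = 92

Answer: B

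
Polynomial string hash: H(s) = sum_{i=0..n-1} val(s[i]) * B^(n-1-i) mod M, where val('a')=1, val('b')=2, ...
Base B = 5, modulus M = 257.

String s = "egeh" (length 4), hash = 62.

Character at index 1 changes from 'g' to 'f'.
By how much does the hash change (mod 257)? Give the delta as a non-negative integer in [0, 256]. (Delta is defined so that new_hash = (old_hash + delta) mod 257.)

Delta formula: (val(new) - val(old)) * B^(n-1-k) mod M
  val('f') - val('g') = 6 - 7 = -1
  B^(n-1-k) = 5^2 mod 257 = 25
  Delta = -1 * 25 mod 257 = 232

Answer: 232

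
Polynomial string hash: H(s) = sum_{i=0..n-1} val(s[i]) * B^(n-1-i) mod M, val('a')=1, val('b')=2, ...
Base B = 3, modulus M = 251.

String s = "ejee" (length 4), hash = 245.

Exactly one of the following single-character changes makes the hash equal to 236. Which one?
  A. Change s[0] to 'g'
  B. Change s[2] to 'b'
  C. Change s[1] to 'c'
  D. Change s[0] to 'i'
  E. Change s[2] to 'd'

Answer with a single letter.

Option A: s[0]='e'->'g', delta=(7-5)*3^3 mod 251 = 54, hash=245+54 mod 251 = 48
Option B: s[2]='e'->'b', delta=(2-5)*3^1 mod 251 = 242, hash=245+242 mod 251 = 236 <-- target
Option C: s[1]='j'->'c', delta=(3-10)*3^2 mod 251 = 188, hash=245+188 mod 251 = 182
Option D: s[0]='e'->'i', delta=(9-5)*3^3 mod 251 = 108, hash=245+108 mod 251 = 102
Option E: s[2]='e'->'d', delta=(4-5)*3^1 mod 251 = 248, hash=245+248 mod 251 = 242

Answer: B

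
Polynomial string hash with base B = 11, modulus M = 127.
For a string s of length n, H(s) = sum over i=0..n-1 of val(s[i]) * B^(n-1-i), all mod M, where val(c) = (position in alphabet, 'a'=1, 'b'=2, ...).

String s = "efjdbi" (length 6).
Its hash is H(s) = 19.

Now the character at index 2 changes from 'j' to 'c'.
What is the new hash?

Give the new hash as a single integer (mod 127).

val('j') = 10, val('c') = 3
Position k = 2, exponent = n-1-k = 3
B^3 mod M = 11^3 mod 127 = 61
Delta = (3 - 10) * 61 mod 127 = 81
New hash = (19 + 81) mod 127 = 100

Answer: 100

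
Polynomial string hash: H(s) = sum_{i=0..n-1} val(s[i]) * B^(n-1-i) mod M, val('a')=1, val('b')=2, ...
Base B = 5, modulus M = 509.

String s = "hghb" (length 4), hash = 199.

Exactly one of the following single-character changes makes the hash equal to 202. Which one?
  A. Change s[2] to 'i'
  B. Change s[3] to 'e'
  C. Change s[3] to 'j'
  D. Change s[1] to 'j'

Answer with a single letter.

Option A: s[2]='h'->'i', delta=(9-8)*5^1 mod 509 = 5, hash=199+5 mod 509 = 204
Option B: s[3]='b'->'e', delta=(5-2)*5^0 mod 509 = 3, hash=199+3 mod 509 = 202 <-- target
Option C: s[3]='b'->'j', delta=(10-2)*5^0 mod 509 = 8, hash=199+8 mod 509 = 207
Option D: s[1]='g'->'j', delta=(10-7)*5^2 mod 509 = 75, hash=199+75 mod 509 = 274

Answer: B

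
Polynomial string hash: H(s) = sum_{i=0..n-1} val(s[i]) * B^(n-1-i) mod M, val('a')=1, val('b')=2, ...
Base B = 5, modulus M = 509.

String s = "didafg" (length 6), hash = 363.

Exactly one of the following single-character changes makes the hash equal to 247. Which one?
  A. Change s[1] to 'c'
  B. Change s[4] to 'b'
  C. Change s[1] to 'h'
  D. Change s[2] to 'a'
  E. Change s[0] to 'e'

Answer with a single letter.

Answer: C

Derivation:
Option A: s[1]='i'->'c', delta=(3-9)*5^4 mod 509 = 322, hash=363+322 mod 509 = 176
Option B: s[4]='f'->'b', delta=(2-6)*5^1 mod 509 = 489, hash=363+489 mod 509 = 343
Option C: s[1]='i'->'h', delta=(8-9)*5^4 mod 509 = 393, hash=363+393 mod 509 = 247 <-- target
Option D: s[2]='d'->'a', delta=(1-4)*5^3 mod 509 = 134, hash=363+134 mod 509 = 497
Option E: s[0]='d'->'e', delta=(5-4)*5^5 mod 509 = 71, hash=363+71 mod 509 = 434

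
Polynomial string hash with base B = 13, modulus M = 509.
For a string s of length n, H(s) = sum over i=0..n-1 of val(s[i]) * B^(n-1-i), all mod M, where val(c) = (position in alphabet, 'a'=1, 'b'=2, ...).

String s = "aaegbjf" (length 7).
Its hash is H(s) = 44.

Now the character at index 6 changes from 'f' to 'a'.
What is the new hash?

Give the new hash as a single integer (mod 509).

val('f') = 6, val('a') = 1
Position k = 6, exponent = n-1-k = 0
B^0 mod M = 13^0 mod 509 = 1
Delta = (1 - 6) * 1 mod 509 = 504
New hash = (44 + 504) mod 509 = 39

Answer: 39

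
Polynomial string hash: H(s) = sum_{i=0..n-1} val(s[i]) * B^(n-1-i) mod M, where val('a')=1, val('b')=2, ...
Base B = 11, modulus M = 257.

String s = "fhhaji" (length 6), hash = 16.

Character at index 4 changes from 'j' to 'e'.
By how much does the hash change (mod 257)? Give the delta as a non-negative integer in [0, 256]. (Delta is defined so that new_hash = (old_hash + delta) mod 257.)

Answer: 202

Derivation:
Delta formula: (val(new) - val(old)) * B^(n-1-k) mod M
  val('e') - val('j') = 5 - 10 = -5
  B^(n-1-k) = 11^1 mod 257 = 11
  Delta = -5 * 11 mod 257 = 202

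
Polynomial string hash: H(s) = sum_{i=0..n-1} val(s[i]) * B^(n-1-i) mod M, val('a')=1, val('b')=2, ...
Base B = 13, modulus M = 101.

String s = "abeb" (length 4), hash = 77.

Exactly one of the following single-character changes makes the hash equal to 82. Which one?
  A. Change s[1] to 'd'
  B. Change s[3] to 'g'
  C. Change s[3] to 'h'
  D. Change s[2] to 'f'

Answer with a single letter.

Answer: B

Derivation:
Option A: s[1]='b'->'d', delta=(4-2)*13^2 mod 101 = 35, hash=77+35 mod 101 = 11
Option B: s[3]='b'->'g', delta=(7-2)*13^0 mod 101 = 5, hash=77+5 mod 101 = 82 <-- target
Option C: s[3]='b'->'h', delta=(8-2)*13^0 mod 101 = 6, hash=77+6 mod 101 = 83
Option D: s[2]='e'->'f', delta=(6-5)*13^1 mod 101 = 13, hash=77+13 mod 101 = 90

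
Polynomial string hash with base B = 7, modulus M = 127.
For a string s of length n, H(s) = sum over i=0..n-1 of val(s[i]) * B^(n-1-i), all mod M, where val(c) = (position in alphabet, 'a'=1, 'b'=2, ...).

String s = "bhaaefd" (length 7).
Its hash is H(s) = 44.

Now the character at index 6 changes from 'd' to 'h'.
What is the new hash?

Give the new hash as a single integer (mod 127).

val('d') = 4, val('h') = 8
Position k = 6, exponent = n-1-k = 0
B^0 mod M = 7^0 mod 127 = 1
Delta = (8 - 4) * 1 mod 127 = 4
New hash = (44 + 4) mod 127 = 48

Answer: 48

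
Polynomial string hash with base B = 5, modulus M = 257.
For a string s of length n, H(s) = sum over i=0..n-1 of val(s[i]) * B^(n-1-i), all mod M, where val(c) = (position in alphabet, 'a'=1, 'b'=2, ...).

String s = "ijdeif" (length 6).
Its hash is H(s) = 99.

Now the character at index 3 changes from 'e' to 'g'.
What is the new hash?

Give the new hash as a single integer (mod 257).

Answer: 149

Derivation:
val('e') = 5, val('g') = 7
Position k = 3, exponent = n-1-k = 2
B^2 mod M = 5^2 mod 257 = 25
Delta = (7 - 5) * 25 mod 257 = 50
New hash = (99 + 50) mod 257 = 149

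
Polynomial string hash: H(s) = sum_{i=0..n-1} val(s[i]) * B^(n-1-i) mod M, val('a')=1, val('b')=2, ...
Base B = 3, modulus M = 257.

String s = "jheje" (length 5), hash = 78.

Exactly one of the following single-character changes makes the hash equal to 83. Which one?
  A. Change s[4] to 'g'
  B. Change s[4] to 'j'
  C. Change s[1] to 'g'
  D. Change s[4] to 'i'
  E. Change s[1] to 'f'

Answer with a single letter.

Option A: s[4]='e'->'g', delta=(7-5)*3^0 mod 257 = 2, hash=78+2 mod 257 = 80
Option B: s[4]='e'->'j', delta=(10-5)*3^0 mod 257 = 5, hash=78+5 mod 257 = 83 <-- target
Option C: s[1]='h'->'g', delta=(7-8)*3^3 mod 257 = 230, hash=78+230 mod 257 = 51
Option D: s[4]='e'->'i', delta=(9-5)*3^0 mod 257 = 4, hash=78+4 mod 257 = 82
Option E: s[1]='h'->'f', delta=(6-8)*3^3 mod 257 = 203, hash=78+203 mod 257 = 24

Answer: B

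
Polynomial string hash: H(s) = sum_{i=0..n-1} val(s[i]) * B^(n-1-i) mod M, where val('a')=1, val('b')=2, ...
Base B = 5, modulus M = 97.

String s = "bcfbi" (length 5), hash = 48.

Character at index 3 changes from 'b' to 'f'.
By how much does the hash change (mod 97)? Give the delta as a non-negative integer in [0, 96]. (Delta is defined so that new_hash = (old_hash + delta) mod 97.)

Delta formula: (val(new) - val(old)) * B^(n-1-k) mod M
  val('f') - val('b') = 6 - 2 = 4
  B^(n-1-k) = 5^1 mod 97 = 5
  Delta = 4 * 5 mod 97 = 20

Answer: 20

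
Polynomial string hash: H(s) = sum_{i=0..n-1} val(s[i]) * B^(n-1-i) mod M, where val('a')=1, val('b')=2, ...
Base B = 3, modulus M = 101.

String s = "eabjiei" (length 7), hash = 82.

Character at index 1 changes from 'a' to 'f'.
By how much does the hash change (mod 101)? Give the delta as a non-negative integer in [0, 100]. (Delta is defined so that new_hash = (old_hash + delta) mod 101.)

Delta formula: (val(new) - val(old)) * B^(n-1-k) mod M
  val('f') - val('a') = 6 - 1 = 5
  B^(n-1-k) = 3^5 mod 101 = 41
  Delta = 5 * 41 mod 101 = 3

Answer: 3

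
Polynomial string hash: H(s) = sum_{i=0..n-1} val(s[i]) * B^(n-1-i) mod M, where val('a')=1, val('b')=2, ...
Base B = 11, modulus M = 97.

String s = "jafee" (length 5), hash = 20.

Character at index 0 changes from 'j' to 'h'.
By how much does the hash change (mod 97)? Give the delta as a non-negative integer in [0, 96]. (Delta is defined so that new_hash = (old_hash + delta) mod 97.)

Answer: 12

Derivation:
Delta formula: (val(new) - val(old)) * B^(n-1-k) mod M
  val('h') - val('j') = 8 - 10 = -2
  B^(n-1-k) = 11^4 mod 97 = 91
  Delta = -2 * 91 mod 97 = 12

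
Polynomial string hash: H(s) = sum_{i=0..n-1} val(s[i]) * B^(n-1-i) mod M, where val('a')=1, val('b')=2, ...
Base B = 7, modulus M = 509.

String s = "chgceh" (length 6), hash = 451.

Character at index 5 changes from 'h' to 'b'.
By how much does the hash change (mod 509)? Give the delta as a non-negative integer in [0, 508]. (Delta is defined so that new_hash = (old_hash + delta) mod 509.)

Answer: 503

Derivation:
Delta formula: (val(new) - val(old)) * B^(n-1-k) mod M
  val('b') - val('h') = 2 - 8 = -6
  B^(n-1-k) = 7^0 mod 509 = 1
  Delta = -6 * 1 mod 509 = 503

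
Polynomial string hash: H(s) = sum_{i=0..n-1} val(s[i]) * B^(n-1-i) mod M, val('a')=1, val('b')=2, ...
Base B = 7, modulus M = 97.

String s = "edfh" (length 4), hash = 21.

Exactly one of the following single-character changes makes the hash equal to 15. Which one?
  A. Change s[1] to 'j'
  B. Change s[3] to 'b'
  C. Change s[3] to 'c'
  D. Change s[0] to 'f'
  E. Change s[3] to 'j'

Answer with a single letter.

Option A: s[1]='d'->'j', delta=(10-4)*7^2 mod 97 = 3, hash=21+3 mod 97 = 24
Option B: s[3]='h'->'b', delta=(2-8)*7^0 mod 97 = 91, hash=21+91 mod 97 = 15 <-- target
Option C: s[3]='h'->'c', delta=(3-8)*7^0 mod 97 = 92, hash=21+92 mod 97 = 16
Option D: s[0]='e'->'f', delta=(6-5)*7^3 mod 97 = 52, hash=21+52 mod 97 = 73
Option E: s[3]='h'->'j', delta=(10-8)*7^0 mod 97 = 2, hash=21+2 mod 97 = 23

Answer: B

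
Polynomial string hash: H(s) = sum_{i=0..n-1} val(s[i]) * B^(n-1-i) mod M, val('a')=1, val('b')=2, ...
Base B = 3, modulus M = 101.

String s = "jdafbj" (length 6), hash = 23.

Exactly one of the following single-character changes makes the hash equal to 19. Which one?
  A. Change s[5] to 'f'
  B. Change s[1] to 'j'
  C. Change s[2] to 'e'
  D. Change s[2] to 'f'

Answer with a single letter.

Option A: s[5]='j'->'f', delta=(6-10)*3^0 mod 101 = 97, hash=23+97 mod 101 = 19 <-- target
Option B: s[1]='d'->'j', delta=(10-4)*3^4 mod 101 = 82, hash=23+82 mod 101 = 4
Option C: s[2]='a'->'e', delta=(5-1)*3^3 mod 101 = 7, hash=23+7 mod 101 = 30
Option D: s[2]='a'->'f', delta=(6-1)*3^3 mod 101 = 34, hash=23+34 mod 101 = 57

Answer: A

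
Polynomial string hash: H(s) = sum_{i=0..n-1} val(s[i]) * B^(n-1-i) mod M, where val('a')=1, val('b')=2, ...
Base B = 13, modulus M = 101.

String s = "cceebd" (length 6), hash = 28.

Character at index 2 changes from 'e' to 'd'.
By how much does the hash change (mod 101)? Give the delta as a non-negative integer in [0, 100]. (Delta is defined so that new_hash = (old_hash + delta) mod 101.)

Answer: 25

Derivation:
Delta formula: (val(new) - val(old)) * B^(n-1-k) mod M
  val('d') - val('e') = 4 - 5 = -1
  B^(n-1-k) = 13^3 mod 101 = 76
  Delta = -1 * 76 mod 101 = 25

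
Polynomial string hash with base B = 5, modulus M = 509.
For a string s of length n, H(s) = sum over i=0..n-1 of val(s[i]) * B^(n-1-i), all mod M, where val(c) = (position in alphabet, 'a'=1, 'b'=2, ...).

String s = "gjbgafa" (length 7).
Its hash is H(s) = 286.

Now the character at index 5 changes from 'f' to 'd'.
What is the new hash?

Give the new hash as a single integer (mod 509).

val('f') = 6, val('d') = 4
Position k = 5, exponent = n-1-k = 1
B^1 mod M = 5^1 mod 509 = 5
Delta = (4 - 6) * 5 mod 509 = 499
New hash = (286 + 499) mod 509 = 276

Answer: 276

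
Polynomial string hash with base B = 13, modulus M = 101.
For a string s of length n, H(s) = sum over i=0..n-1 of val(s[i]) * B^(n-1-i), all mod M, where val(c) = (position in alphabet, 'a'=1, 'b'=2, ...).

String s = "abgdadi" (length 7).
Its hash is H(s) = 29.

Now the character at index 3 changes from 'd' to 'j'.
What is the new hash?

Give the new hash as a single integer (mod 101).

Answer: 81

Derivation:
val('d') = 4, val('j') = 10
Position k = 3, exponent = n-1-k = 3
B^3 mod M = 13^3 mod 101 = 76
Delta = (10 - 4) * 76 mod 101 = 52
New hash = (29 + 52) mod 101 = 81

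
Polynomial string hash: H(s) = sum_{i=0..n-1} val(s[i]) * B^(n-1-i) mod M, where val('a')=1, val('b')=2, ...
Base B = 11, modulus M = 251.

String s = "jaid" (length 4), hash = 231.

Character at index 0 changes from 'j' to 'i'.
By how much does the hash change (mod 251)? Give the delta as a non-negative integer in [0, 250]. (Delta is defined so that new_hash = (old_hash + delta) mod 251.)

Delta formula: (val(new) - val(old)) * B^(n-1-k) mod M
  val('i') - val('j') = 9 - 10 = -1
  B^(n-1-k) = 11^3 mod 251 = 76
  Delta = -1 * 76 mod 251 = 175

Answer: 175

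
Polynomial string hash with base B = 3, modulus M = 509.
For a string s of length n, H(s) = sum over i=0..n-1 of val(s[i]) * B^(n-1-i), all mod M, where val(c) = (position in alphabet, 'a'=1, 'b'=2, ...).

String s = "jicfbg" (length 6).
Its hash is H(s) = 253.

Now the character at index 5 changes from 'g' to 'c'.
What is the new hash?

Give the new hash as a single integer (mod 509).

Answer: 249

Derivation:
val('g') = 7, val('c') = 3
Position k = 5, exponent = n-1-k = 0
B^0 mod M = 3^0 mod 509 = 1
Delta = (3 - 7) * 1 mod 509 = 505
New hash = (253 + 505) mod 509 = 249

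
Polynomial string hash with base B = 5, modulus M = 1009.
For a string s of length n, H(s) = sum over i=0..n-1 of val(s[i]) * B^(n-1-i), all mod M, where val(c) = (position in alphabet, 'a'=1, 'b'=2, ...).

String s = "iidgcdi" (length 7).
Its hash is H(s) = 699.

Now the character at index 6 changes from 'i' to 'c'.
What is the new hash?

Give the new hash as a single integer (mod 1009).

Answer: 693

Derivation:
val('i') = 9, val('c') = 3
Position k = 6, exponent = n-1-k = 0
B^0 mod M = 5^0 mod 1009 = 1
Delta = (3 - 9) * 1 mod 1009 = 1003
New hash = (699 + 1003) mod 1009 = 693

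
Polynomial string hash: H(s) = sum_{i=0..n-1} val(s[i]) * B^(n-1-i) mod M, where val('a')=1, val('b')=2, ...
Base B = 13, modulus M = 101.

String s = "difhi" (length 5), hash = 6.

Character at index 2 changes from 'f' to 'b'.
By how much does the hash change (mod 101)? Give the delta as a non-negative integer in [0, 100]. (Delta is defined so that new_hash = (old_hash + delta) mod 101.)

Delta formula: (val(new) - val(old)) * B^(n-1-k) mod M
  val('b') - val('f') = 2 - 6 = -4
  B^(n-1-k) = 13^2 mod 101 = 68
  Delta = -4 * 68 mod 101 = 31

Answer: 31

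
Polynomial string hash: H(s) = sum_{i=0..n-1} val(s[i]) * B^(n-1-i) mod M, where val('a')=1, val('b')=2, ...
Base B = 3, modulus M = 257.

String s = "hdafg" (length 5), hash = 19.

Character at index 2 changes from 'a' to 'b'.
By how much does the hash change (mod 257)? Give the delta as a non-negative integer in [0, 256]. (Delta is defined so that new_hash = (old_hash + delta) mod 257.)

Answer: 9

Derivation:
Delta formula: (val(new) - val(old)) * B^(n-1-k) mod M
  val('b') - val('a') = 2 - 1 = 1
  B^(n-1-k) = 3^2 mod 257 = 9
  Delta = 1 * 9 mod 257 = 9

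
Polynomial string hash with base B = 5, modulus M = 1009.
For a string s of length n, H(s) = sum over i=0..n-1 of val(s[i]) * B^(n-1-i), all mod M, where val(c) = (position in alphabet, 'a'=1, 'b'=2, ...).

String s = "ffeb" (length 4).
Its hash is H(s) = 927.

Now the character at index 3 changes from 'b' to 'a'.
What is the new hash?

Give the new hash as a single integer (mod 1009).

val('b') = 2, val('a') = 1
Position k = 3, exponent = n-1-k = 0
B^0 mod M = 5^0 mod 1009 = 1
Delta = (1 - 2) * 1 mod 1009 = 1008
New hash = (927 + 1008) mod 1009 = 926

Answer: 926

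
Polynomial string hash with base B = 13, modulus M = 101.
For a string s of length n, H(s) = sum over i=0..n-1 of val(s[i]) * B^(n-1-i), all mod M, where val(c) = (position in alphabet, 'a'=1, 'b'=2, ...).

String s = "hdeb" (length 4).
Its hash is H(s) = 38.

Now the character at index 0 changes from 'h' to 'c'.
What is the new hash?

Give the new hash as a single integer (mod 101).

Answer: 62

Derivation:
val('h') = 8, val('c') = 3
Position k = 0, exponent = n-1-k = 3
B^3 mod M = 13^3 mod 101 = 76
Delta = (3 - 8) * 76 mod 101 = 24
New hash = (38 + 24) mod 101 = 62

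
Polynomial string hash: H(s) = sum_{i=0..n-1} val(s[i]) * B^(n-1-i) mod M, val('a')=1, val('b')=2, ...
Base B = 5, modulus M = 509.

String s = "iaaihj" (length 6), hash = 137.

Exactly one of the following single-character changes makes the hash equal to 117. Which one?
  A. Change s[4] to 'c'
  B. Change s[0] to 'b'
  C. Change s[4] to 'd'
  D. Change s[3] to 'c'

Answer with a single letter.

Answer: C

Derivation:
Option A: s[4]='h'->'c', delta=(3-8)*5^1 mod 509 = 484, hash=137+484 mod 509 = 112
Option B: s[0]='i'->'b', delta=(2-9)*5^5 mod 509 = 12, hash=137+12 mod 509 = 149
Option C: s[4]='h'->'d', delta=(4-8)*5^1 mod 509 = 489, hash=137+489 mod 509 = 117 <-- target
Option D: s[3]='i'->'c', delta=(3-9)*5^2 mod 509 = 359, hash=137+359 mod 509 = 496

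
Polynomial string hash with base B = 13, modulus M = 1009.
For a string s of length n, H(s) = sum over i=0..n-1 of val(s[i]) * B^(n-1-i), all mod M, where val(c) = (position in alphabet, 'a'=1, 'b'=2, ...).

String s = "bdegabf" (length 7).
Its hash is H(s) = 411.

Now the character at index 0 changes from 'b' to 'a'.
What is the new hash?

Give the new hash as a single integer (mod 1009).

Answer: 658

Derivation:
val('b') = 2, val('a') = 1
Position k = 0, exponent = n-1-k = 6
B^6 mod M = 13^6 mod 1009 = 762
Delta = (1 - 2) * 762 mod 1009 = 247
New hash = (411 + 247) mod 1009 = 658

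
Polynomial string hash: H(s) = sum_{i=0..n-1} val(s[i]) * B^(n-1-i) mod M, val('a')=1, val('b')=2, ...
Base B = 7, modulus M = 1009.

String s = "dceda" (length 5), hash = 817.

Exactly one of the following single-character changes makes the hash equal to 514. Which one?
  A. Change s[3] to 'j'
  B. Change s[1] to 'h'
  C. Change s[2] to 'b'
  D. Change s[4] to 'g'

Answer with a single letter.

Answer: B

Derivation:
Option A: s[3]='d'->'j', delta=(10-4)*7^1 mod 1009 = 42, hash=817+42 mod 1009 = 859
Option B: s[1]='c'->'h', delta=(8-3)*7^3 mod 1009 = 706, hash=817+706 mod 1009 = 514 <-- target
Option C: s[2]='e'->'b', delta=(2-5)*7^2 mod 1009 = 862, hash=817+862 mod 1009 = 670
Option D: s[4]='a'->'g', delta=(7-1)*7^0 mod 1009 = 6, hash=817+6 mod 1009 = 823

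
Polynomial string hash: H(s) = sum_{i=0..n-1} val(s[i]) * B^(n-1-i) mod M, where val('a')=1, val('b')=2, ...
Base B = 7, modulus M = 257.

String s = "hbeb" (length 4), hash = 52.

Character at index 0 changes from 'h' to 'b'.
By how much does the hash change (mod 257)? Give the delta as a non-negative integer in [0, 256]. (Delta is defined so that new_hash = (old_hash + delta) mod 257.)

Answer: 255

Derivation:
Delta formula: (val(new) - val(old)) * B^(n-1-k) mod M
  val('b') - val('h') = 2 - 8 = -6
  B^(n-1-k) = 7^3 mod 257 = 86
  Delta = -6 * 86 mod 257 = 255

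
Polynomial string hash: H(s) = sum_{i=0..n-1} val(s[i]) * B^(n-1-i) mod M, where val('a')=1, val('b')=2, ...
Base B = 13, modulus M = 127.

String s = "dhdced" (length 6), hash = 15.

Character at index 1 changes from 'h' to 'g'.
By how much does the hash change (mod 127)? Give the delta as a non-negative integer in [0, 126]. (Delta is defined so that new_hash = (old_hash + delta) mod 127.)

Answer: 14

Derivation:
Delta formula: (val(new) - val(old)) * B^(n-1-k) mod M
  val('g') - val('h') = 7 - 8 = -1
  B^(n-1-k) = 13^4 mod 127 = 113
  Delta = -1 * 113 mod 127 = 14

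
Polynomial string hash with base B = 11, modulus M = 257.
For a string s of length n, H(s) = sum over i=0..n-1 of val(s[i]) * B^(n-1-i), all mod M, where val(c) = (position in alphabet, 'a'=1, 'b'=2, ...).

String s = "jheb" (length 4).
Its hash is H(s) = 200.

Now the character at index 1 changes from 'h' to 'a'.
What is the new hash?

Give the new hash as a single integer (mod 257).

val('h') = 8, val('a') = 1
Position k = 1, exponent = n-1-k = 2
B^2 mod M = 11^2 mod 257 = 121
Delta = (1 - 8) * 121 mod 257 = 181
New hash = (200 + 181) mod 257 = 124

Answer: 124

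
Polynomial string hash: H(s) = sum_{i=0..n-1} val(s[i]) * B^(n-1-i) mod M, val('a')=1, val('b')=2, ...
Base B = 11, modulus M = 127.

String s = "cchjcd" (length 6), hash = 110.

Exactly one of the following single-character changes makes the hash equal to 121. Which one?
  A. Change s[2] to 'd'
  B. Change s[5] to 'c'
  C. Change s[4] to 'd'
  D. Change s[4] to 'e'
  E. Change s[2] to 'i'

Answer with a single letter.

Option A: s[2]='h'->'d', delta=(4-8)*11^3 mod 127 = 10, hash=110+10 mod 127 = 120
Option B: s[5]='d'->'c', delta=(3-4)*11^0 mod 127 = 126, hash=110+126 mod 127 = 109
Option C: s[4]='c'->'d', delta=(4-3)*11^1 mod 127 = 11, hash=110+11 mod 127 = 121 <-- target
Option D: s[4]='c'->'e', delta=(5-3)*11^1 mod 127 = 22, hash=110+22 mod 127 = 5
Option E: s[2]='h'->'i', delta=(9-8)*11^3 mod 127 = 61, hash=110+61 mod 127 = 44

Answer: C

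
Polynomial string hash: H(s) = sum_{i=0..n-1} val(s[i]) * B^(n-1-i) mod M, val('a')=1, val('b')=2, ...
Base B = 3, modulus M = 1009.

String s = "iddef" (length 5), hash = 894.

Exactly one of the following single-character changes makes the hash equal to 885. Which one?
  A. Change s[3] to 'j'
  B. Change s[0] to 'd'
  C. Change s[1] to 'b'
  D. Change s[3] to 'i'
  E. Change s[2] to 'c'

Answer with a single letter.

Answer: E

Derivation:
Option A: s[3]='e'->'j', delta=(10-5)*3^1 mod 1009 = 15, hash=894+15 mod 1009 = 909
Option B: s[0]='i'->'d', delta=(4-9)*3^4 mod 1009 = 604, hash=894+604 mod 1009 = 489
Option C: s[1]='d'->'b', delta=(2-4)*3^3 mod 1009 = 955, hash=894+955 mod 1009 = 840
Option D: s[3]='e'->'i', delta=(9-5)*3^1 mod 1009 = 12, hash=894+12 mod 1009 = 906
Option E: s[2]='d'->'c', delta=(3-4)*3^2 mod 1009 = 1000, hash=894+1000 mod 1009 = 885 <-- target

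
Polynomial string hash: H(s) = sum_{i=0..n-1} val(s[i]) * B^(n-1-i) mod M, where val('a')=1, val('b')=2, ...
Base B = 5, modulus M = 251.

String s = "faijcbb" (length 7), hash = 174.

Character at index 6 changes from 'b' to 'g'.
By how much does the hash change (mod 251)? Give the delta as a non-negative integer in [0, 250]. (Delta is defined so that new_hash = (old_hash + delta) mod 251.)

Answer: 5

Derivation:
Delta formula: (val(new) - val(old)) * B^(n-1-k) mod M
  val('g') - val('b') = 7 - 2 = 5
  B^(n-1-k) = 5^0 mod 251 = 1
  Delta = 5 * 1 mod 251 = 5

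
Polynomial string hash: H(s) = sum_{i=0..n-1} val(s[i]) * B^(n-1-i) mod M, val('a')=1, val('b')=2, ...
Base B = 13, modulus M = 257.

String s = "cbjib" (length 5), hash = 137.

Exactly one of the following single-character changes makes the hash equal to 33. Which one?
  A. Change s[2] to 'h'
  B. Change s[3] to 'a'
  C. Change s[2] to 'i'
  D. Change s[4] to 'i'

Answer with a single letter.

Option A: s[2]='j'->'h', delta=(8-10)*13^2 mod 257 = 176, hash=137+176 mod 257 = 56
Option B: s[3]='i'->'a', delta=(1-9)*13^1 mod 257 = 153, hash=137+153 mod 257 = 33 <-- target
Option C: s[2]='j'->'i', delta=(9-10)*13^2 mod 257 = 88, hash=137+88 mod 257 = 225
Option D: s[4]='b'->'i', delta=(9-2)*13^0 mod 257 = 7, hash=137+7 mod 257 = 144

Answer: B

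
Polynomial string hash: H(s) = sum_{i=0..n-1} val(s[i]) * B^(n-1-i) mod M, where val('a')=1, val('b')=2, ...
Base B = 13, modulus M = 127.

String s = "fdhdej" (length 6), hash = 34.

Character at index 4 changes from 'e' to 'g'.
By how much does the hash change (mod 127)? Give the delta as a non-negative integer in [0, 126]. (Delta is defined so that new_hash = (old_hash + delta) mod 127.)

Answer: 26

Derivation:
Delta formula: (val(new) - val(old)) * B^(n-1-k) mod M
  val('g') - val('e') = 7 - 5 = 2
  B^(n-1-k) = 13^1 mod 127 = 13
  Delta = 2 * 13 mod 127 = 26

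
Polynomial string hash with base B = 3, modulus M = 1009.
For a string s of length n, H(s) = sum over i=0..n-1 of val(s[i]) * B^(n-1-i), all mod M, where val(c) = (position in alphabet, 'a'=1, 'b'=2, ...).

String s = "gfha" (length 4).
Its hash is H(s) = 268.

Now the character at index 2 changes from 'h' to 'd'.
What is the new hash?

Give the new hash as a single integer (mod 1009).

val('h') = 8, val('d') = 4
Position k = 2, exponent = n-1-k = 1
B^1 mod M = 3^1 mod 1009 = 3
Delta = (4 - 8) * 3 mod 1009 = 997
New hash = (268 + 997) mod 1009 = 256

Answer: 256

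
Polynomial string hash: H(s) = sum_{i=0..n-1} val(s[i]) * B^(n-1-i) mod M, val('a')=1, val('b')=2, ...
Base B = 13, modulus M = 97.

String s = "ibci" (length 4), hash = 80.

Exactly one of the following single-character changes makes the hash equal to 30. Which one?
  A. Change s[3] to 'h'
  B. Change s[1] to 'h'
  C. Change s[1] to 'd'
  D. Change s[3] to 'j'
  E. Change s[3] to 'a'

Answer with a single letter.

Answer: C

Derivation:
Option A: s[3]='i'->'h', delta=(8-9)*13^0 mod 97 = 96, hash=80+96 mod 97 = 79
Option B: s[1]='b'->'h', delta=(8-2)*13^2 mod 97 = 44, hash=80+44 mod 97 = 27
Option C: s[1]='b'->'d', delta=(4-2)*13^2 mod 97 = 47, hash=80+47 mod 97 = 30 <-- target
Option D: s[3]='i'->'j', delta=(10-9)*13^0 mod 97 = 1, hash=80+1 mod 97 = 81
Option E: s[3]='i'->'a', delta=(1-9)*13^0 mod 97 = 89, hash=80+89 mod 97 = 72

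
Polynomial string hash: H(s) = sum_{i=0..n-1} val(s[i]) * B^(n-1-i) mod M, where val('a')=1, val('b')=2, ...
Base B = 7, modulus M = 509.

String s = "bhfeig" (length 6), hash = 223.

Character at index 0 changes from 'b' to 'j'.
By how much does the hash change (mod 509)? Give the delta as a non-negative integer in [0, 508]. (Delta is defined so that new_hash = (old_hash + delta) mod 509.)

Delta formula: (val(new) - val(old)) * B^(n-1-k) mod M
  val('j') - val('b') = 10 - 2 = 8
  B^(n-1-k) = 7^5 mod 509 = 10
  Delta = 8 * 10 mod 509 = 80

Answer: 80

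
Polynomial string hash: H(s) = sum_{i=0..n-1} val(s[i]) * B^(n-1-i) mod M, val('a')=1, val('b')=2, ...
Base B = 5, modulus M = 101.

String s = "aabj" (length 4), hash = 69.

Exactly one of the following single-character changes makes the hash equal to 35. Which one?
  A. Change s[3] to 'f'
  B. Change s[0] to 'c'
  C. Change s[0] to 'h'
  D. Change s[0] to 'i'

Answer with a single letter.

Option A: s[3]='j'->'f', delta=(6-10)*5^0 mod 101 = 97, hash=69+97 mod 101 = 65
Option B: s[0]='a'->'c', delta=(3-1)*5^3 mod 101 = 48, hash=69+48 mod 101 = 16
Option C: s[0]='a'->'h', delta=(8-1)*5^3 mod 101 = 67, hash=69+67 mod 101 = 35 <-- target
Option D: s[0]='a'->'i', delta=(9-1)*5^3 mod 101 = 91, hash=69+91 mod 101 = 59

Answer: C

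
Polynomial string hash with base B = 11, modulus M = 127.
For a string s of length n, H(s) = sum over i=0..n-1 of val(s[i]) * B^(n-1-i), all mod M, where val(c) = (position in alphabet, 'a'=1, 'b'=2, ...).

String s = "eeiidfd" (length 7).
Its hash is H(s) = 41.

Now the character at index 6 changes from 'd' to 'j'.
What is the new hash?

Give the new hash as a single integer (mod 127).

val('d') = 4, val('j') = 10
Position k = 6, exponent = n-1-k = 0
B^0 mod M = 11^0 mod 127 = 1
Delta = (10 - 4) * 1 mod 127 = 6
New hash = (41 + 6) mod 127 = 47

Answer: 47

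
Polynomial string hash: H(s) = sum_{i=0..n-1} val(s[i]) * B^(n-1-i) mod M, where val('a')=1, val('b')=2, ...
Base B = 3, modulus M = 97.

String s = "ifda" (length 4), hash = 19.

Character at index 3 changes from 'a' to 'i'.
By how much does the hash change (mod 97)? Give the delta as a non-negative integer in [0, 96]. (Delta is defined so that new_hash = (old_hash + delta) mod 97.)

Answer: 8

Derivation:
Delta formula: (val(new) - val(old)) * B^(n-1-k) mod M
  val('i') - val('a') = 9 - 1 = 8
  B^(n-1-k) = 3^0 mod 97 = 1
  Delta = 8 * 1 mod 97 = 8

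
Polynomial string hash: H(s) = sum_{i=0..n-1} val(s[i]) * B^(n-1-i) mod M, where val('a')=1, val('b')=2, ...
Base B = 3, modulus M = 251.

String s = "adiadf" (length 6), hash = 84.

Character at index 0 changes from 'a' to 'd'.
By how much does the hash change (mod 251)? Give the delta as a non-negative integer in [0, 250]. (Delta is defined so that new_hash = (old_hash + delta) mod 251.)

Answer: 227

Derivation:
Delta formula: (val(new) - val(old)) * B^(n-1-k) mod M
  val('d') - val('a') = 4 - 1 = 3
  B^(n-1-k) = 3^5 mod 251 = 243
  Delta = 3 * 243 mod 251 = 227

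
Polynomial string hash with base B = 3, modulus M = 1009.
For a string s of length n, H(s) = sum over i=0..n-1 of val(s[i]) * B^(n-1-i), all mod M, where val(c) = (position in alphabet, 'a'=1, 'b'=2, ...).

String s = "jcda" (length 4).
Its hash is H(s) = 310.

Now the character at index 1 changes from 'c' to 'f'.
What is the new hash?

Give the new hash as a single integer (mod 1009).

Answer: 337

Derivation:
val('c') = 3, val('f') = 6
Position k = 1, exponent = n-1-k = 2
B^2 mod M = 3^2 mod 1009 = 9
Delta = (6 - 3) * 9 mod 1009 = 27
New hash = (310 + 27) mod 1009 = 337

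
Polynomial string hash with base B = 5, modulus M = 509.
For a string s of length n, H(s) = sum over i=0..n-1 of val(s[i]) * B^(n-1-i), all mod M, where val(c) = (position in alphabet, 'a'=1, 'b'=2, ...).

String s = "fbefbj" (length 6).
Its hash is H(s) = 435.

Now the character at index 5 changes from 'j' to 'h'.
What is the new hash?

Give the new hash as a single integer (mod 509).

val('j') = 10, val('h') = 8
Position k = 5, exponent = n-1-k = 0
B^0 mod M = 5^0 mod 509 = 1
Delta = (8 - 10) * 1 mod 509 = 507
New hash = (435 + 507) mod 509 = 433

Answer: 433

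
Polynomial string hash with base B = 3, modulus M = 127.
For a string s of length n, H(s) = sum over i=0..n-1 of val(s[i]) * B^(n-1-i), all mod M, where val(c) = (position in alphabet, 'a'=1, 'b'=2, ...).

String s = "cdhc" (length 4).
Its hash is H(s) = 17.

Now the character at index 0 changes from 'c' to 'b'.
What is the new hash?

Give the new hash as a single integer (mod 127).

val('c') = 3, val('b') = 2
Position k = 0, exponent = n-1-k = 3
B^3 mod M = 3^3 mod 127 = 27
Delta = (2 - 3) * 27 mod 127 = 100
New hash = (17 + 100) mod 127 = 117

Answer: 117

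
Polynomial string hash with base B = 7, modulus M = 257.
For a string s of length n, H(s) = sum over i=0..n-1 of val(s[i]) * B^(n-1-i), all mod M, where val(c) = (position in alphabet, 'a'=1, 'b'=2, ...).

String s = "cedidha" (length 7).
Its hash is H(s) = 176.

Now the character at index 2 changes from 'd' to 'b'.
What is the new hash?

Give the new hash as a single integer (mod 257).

Answer: 0

Derivation:
val('d') = 4, val('b') = 2
Position k = 2, exponent = n-1-k = 4
B^4 mod M = 7^4 mod 257 = 88
Delta = (2 - 4) * 88 mod 257 = 81
New hash = (176 + 81) mod 257 = 0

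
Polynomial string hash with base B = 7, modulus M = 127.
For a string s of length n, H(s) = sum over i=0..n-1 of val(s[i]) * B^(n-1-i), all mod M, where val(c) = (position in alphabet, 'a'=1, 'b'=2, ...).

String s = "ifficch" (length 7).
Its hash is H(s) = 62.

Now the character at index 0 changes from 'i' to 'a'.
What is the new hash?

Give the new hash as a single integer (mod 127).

Answer: 67

Derivation:
val('i') = 9, val('a') = 1
Position k = 0, exponent = n-1-k = 6
B^6 mod M = 7^6 mod 127 = 47
Delta = (1 - 9) * 47 mod 127 = 5
New hash = (62 + 5) mod 127 = 67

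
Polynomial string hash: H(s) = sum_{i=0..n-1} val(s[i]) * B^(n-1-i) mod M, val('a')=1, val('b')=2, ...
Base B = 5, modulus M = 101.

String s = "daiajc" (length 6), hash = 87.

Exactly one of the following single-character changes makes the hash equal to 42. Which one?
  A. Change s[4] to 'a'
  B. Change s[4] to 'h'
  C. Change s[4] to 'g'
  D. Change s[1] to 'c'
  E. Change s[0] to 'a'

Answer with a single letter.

Option A: s[4]='j'->'a', delta=(1-10)*5^1 mod 101 = 56, hash=87+56 mod 101 = 42 <-- target
Option B: s[4]='j'->'h', delta=(8-10)*5^1 mod 101 = 91, hash=87+91 mod 101 = 77
Option C: s[4]='j'->'g', delta=(7-10)*5^1 mod 101 = 86, hash=87+86 mod 101 = 72
Option D: s[1]='a'->'c', delta=(3-1)*5^4 mod 101 = 38, hash=87+38 mod 101 = 24
Option E: s[0]='d'->'a', delta=(1-4)*5^5 mod 101 = 18, hash=87+18 mod 101 = 4

Answer: A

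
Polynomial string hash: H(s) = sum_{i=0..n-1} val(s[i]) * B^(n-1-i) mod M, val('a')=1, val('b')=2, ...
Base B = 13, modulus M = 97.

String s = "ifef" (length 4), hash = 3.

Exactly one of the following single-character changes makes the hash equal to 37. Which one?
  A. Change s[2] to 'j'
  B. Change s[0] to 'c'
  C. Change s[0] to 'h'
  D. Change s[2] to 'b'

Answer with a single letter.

Answer: C

Derivation:
Option A: s[2]='e'->'j', delta=(10-5)*13^1 mod 97 = 65, hash=3+65 mod 97 = 68
Option B: s[0]='i'->'c', delta=(3-9)*13^3 mod 97 = 10, hash=3+10 mod 97 = 13
Option C: s[0]='i'->'h', delta=(8-9)*13^3 mod 97 = 34, hash=3+34 mod 97 = 37 <-- target
Option D: s[2]='e'->'b', delta=(2-5)*13^1 mod 97 = 58, hash=3+58 mod 97 = 61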